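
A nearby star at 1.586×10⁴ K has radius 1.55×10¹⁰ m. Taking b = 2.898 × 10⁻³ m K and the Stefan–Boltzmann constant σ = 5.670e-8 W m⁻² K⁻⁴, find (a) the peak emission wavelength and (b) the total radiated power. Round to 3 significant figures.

λ_max ≈ 183 nm; P ≈ 1.08×10³¹ W

(a) λ_max = b/T = 2.898×10⁻³/1.586×10⁴ = 1.827×10⁻⁷ m = 183 nm.
Surface area A = 4πR² = 4π(1.55×10¹⁰ m)² = 3.01907×10²¹ m².
(b) P = σAT⁴ = 5.670×10⁻⁸×3.01907×10²¹×(1.586×10⁴)⁴ = 1.08×10³¹ W.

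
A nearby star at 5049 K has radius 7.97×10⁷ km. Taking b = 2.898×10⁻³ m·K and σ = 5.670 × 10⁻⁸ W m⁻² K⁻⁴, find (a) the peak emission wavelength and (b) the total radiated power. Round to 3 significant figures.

(a) λ_max = b/T = 2.898×10⁻³/5049 = 5.740×10⁻⁷ m = 574 nm.
Surface area A = 4πR² = 4π(7.97×10¹⁰ m)² = 7.98227×10²² m².
(b) P = σAT⁴ = 5.670×10⁻⁸×7.98227×10²²×(5049)⁴ = 2.94×10³⁰ W.

λ_max ≈ 574 nm; P ≈ 2.94×10³⁰ W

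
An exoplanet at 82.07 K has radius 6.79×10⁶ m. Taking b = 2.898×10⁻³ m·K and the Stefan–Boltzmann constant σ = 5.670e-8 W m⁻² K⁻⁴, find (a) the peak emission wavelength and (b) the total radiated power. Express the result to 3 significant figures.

λ_max ≈ 35.3 μm; P ≈ 1.49×10¹⁵ W

(a) λ_max = b/T = 2.898×10⁻³/82.07 = 3.531×10⁻⁵ m = 35.3 μm.
Surface area A = 4πR² = 4π(6.79×10⁶ m)² = 5.79361×10¹⁴ m².
(b) P = σAT⁴ = 5.670×10⁻⁸×5.79361×10¹⁴×(82.07)⁴ = 1.49×10¹⁵ W.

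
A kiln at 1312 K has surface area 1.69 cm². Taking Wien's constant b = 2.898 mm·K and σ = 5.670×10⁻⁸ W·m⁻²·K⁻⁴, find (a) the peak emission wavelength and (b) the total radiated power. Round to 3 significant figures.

(a) λ_max = b/T = 2.898×10⁻³/1312 = 2.209×10⁻⁶ m = 2.21 μm.
Area A = 1.69 cm² = 1.69×10⁻⁴ m².
(b) P = σAT⁴ = 5.670×10⁻⁸×1.69×10⁻⁴×(1312)⁴ = 28.4 W.

λ_max ≈ 2.21 μm; P ≈ 28.4 W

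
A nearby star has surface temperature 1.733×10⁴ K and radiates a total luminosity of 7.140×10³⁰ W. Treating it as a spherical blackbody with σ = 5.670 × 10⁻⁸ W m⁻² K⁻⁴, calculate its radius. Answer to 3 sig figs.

R ≈ 1.05×10¹⁰ m

L = 4πR²σT⁴ ⇒ R = √(L/(4πσT⁴)).
σT⁴ = 5.11420×10⁹ W/m², so R = √(7.140×10³⁰/(4π×5.11420×10⁹)) = 1.05×10¹⁰ m.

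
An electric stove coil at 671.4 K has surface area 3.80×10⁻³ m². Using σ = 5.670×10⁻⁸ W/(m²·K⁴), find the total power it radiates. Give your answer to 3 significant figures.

Area A = 3.80×10⁻³ m².
P = σAT⁴ = 5.670×10⁻⁸ × 3.80×10⁻³ × (671.4)⁴ = 43.8 W.

P ≈ 43.8 W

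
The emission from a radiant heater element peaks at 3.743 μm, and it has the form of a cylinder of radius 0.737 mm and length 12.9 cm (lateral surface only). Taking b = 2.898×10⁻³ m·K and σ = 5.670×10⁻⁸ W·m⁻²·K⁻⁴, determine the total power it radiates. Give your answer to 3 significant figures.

P ≈ 12.2 W

Wien's law: T = b/λ_max = 2.898×10⁻³/3.743×10⁻⁶ = 774.245 K.
Lateral area A = 2πrL = 2π×7.37×10⁻⁴×0.129 = 5.97361×10⁻⁴ m².
Then P = σAT⁴ = 5.670×10⁻⁸×5.97361×10⁻⁴×(774.245)⁴ = 12.2 W.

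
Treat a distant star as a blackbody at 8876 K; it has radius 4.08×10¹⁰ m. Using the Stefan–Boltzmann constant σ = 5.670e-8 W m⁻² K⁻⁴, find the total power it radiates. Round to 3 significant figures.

P ≈ 7.36×10³⁰ W

Surface area A = 4πR² = 4π(4.08×10¹⁰ m)² = 2.09185×10²² m².
P = σAT⁴ = 5.670×10⁻⁸ × 2.09185×10²² × (8876)⁴ = 7.36×10³⁰ W.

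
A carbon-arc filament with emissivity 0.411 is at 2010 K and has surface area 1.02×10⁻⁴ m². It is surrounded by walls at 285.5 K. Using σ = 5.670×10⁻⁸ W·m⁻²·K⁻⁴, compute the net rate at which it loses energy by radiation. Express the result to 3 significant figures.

Net loss ≈ 38.8 W

Area A = 1.02×10⁻⁴ m².
Net radiated power P_net = εσA(T⁴ − T₀⁴) = 0.411×5.670×10⁻⁸×1.02×10⁻⁴×(2010⁴ − 285.5⁴).
T⁴ − T₀⁴ = 1.63224×10¹³ − 6.64392×10⁹ = 1.63158×10¹³ K⁴, so P_net = 38.8 W.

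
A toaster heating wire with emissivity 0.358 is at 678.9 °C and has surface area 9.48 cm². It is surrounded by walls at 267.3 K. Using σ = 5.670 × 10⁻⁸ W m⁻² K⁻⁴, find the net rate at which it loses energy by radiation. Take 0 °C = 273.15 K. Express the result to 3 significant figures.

T = 678.9 °C + 273.15 = 952.05 K.
Area A = 9.48 cm² = 9.48×10⁻⁴ m².
Net radiated power P_net = εσA(T⁴ − T₀⁴) = 0.358×5.670×10⁻⁸×9.48×10⁻⁴×(952.05⁴ − 267.3⁴).
T⁴ − T₀⁴ = 8.21560×10¹¹ − 5.10500×10⁹ = 8.16455×10¹¹ K⁴, so P_net = 15.7 W.

Net loss ≈ 15.7 W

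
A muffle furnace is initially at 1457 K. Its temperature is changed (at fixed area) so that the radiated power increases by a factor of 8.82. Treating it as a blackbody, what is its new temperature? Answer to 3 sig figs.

P ∝ T⁴, so T₂/T₁ = (P₂/P₁)^(1/4) = (8.82)^(1/4) = 1.72332.
T₂ = 1457 × 1.72332 = 2.51×10³ K.

T₂ ≈ 2.51×10³ K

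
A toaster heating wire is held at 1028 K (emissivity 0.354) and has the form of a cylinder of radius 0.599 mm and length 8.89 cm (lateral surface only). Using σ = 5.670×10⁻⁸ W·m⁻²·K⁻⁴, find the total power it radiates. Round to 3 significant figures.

P ≈ 7.50 W

Lateral area A = 2πrL = 2π×5.99×10⁻⁴×0.0889 = 3.34587×10⁻⁴ m².
P = εσAT⁴ = 0.354 × 5.670×10⁻⁸ × 3.34587×10⁻⁴ × (1028)⁴ = 7.50 W.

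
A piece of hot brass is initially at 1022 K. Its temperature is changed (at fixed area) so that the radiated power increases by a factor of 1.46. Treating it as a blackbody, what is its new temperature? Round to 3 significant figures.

T₂ ≈ 1.12×10³ K

P ∝ T⁴, so T₂/T₁ = (P₂/P₁)^(1/4) = (1.46)^(1/4) = 1.09923.
T₂ = 1022 × 1.09923 = 1.12×10³ K.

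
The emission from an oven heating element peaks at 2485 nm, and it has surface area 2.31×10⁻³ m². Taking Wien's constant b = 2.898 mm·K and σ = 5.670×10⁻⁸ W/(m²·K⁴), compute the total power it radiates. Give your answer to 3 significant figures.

P ≈ 242 W

Wien's law: T = b/λ_max = 2.898×10⁻³/2.485×10⁻⁶ = 1166.20 K.
Area A = 2.31×10⁻³ m².
Then P = σAT⁴ = 5.670×10⁻⁸×2.31×10⁻³×(1166.20)⁴ = 242 W.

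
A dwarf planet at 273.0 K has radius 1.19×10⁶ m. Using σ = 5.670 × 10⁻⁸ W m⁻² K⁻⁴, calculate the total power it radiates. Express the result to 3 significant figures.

Surface area A = 4πR² = 4π(1.19×10⁶ m)² = 1.77952×10¹³ m².
P = σAT⁴ = 5.670×10⁻⁸ × 1.77952×10¹³ × (273.0)⁴ = 5.60×10¹⁵ W.

P ≈ 5.60×10¹⁵ W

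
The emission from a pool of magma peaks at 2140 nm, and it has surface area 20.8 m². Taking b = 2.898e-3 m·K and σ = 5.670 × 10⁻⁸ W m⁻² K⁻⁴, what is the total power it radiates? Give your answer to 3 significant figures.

P ≈ 3.97×10⁶ W

Wien's law: T = b/λ_max = 2.898×10⁻³/2.140×10⁻⁶ = 1354.21 K.
Area A = 20.8 m².
Then P = σAT⁴ = 5.670×10⁻⁸×20.8×(1354.21)⁴ = 3.97×10⁶ W.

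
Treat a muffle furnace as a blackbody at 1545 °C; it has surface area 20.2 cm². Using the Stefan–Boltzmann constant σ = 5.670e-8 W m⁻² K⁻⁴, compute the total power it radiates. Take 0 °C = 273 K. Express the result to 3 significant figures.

T = 1545 °C + 273 = 1818 K.
Area A = 20.2 cm² = 2.02×10⁻³ m².
P = σAT⁴ = 5.670×10⁻⁸ × 2.02×10⁻³ × (1818)⁴ = 1.25×10³ W.

P ≈ 1.25×10³ W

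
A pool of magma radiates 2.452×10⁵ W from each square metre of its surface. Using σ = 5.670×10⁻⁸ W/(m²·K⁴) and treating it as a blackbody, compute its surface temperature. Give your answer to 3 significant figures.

T ≈ 1.44×10³ K

I = σT⁴, so T = (I/σ)^(1/4) = (2.452×10⁵/(5.670×10⁻⁸))^(1/4) = 1.44×10³ K.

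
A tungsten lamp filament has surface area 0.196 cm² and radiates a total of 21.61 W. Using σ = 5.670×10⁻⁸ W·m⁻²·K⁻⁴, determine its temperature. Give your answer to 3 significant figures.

T ≈ 2.10×10³ K

Area A = 0.196 cm² = 1.96×10⁻⁵ m².
P = σAT⁴ ⇒ T = (P/(σA))^(1/4) = (21.61/(5.670×10⁻⁸×1.96×10⁻⁵))^(1/4) = 2.10×10³ K.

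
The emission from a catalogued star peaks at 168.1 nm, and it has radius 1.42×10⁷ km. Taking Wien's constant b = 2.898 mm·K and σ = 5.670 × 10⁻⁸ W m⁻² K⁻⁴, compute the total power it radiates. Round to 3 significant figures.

Wien's law: T = b/λ_max = 2.898×10⁻³/1.681×10⁻⁷ = 17239.7 K.
Surface area A = 4πR² = 4π(1.42×10¹⁰ m)² = 2.53388×10²¹ m².
Then P = σAT⁴ = 5.670×10⁻⁸×2.53388×10²¹×(17239.7)⁴ = 1.27×10³¹ W.

P ≈ 1.27×10³¹ W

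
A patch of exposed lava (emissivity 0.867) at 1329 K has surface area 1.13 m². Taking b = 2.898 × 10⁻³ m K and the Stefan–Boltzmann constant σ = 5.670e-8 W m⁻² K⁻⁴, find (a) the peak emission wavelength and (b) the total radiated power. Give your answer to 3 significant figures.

λ_max ≈ 2.18 μm; P ≈ 1.73×10⁵ W

(a) λ_max = b/T = 2.898×10⁻³/1329 = 2.181×10⁻⁶ m = 2.18 μm.
Area A = 1.13 m².
(b) P = εσAT⁴ = 0.867×5.670×10⁻⁸×1.13×(1329)⁴ = 1.73×10⁵ W.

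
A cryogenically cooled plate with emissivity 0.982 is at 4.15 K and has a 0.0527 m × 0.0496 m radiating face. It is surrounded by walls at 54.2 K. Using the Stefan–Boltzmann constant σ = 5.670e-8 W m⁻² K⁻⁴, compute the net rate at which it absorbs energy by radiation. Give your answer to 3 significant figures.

Area A = 0.0527 × 0.0496 = 2.61392×10⁻³ m².
Net radiated power P_net = εσA(T⁴ − T₀⁴) = 0.982×5.670×10⁻⁸×2.61392×10⁻³×(4.15⁴ − 54.2⁴).
T⁴ − T₀⁴ = 296.615 − 8.62973×10⁶ = -8.62943×10⁶ K⁴, so P_net = -1.26×10⁻³ W — negative, meaning a net gain of 1.26×10⁻³ W.

Net gain ≈ 1.26×10⁻³ W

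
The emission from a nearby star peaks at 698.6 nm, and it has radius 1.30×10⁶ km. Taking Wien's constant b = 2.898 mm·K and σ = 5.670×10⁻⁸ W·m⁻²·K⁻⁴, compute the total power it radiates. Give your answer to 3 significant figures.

P ≈ 3.57×10²⁶ W

Wien's law: T = b/λ_max = 2.898×10⁻³/6.986×10⁻⁷ = 4148.30 K.
Surface area A = 4πR² = 4π(1.30×10⁹ m)² = 2.12372×10¹⁹ m².
Then P = σAT⁴ = 5.670×10⁻⁸×2.12372×10¹⁹×(4148.30)⁴ = 3.57×10²⁶ W.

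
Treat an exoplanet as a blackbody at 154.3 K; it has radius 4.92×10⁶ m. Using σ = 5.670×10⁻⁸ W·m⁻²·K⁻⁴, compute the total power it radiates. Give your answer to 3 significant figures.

P ≈ 9.78×10¹⁵ W

Surface area A = 4πR² = 4π(4.92×10⁶ m)² = 3.04187×10¹⁴ m².
P = σAT⁴ = 5.670×10⁻⁸ × 3.04187×10¹⁴ × (154.3)⁴ = 9.78×10¹⁵ W.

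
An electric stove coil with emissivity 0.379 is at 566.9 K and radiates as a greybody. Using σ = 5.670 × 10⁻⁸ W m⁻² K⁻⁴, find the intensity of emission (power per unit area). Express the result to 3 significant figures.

I ≈ 2.22×10³ W/m²

Stefan–Boltzmann: I = εσT⁴ = 0.379 × 5.670×10⁻⁸ × (566.9)⁴ = 2.22×10³ W/m².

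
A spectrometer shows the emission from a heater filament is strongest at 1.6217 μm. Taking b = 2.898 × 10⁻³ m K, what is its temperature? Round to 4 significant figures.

T ≈ 1787 K

Wien's law gives T = b/λ_max = (2.898×10⁻³ m·K)/(1.6217×10⁻⁶ m) = 1787 K.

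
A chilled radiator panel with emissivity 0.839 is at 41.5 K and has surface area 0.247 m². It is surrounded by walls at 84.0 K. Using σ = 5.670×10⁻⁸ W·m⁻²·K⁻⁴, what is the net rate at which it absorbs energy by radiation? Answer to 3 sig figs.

Area A = 0.247 m².
Net radiated power P_net = εσA(T⁴ − T₀⁴) = 0.839×5.670×10⁻⁸×0.247×(41.5⁴ − 84.0⁴).
T⁴ − T₀⁴ = 2.96615×10⁶ − 4.97871×10⁷ = -4.68210×10⁷ K⁴, so P_net = -0.550 W — negative, meaning a net gain of 0.550 W.

Net gain ≈ 0.550 W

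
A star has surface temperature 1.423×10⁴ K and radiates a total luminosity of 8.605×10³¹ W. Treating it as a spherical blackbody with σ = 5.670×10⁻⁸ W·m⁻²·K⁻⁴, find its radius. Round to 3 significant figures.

L = 4πR²σT⁴ ⇒ R = √(L/(4πσT⁴)).
σT⁴ = 2.32489×10⁹ W/m², so R = √(8.605×10³¹/(4π×2.32489×10⁹)) = 5.43×10¹⁰ m.

R ≈ 5.43×10¹⁰ m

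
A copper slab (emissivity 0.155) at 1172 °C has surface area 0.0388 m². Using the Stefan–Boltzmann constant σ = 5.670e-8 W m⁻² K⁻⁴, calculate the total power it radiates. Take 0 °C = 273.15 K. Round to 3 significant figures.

P ≈ 1.49×10³ W

T = 1172 °C + 273.15 = 1445.15 K.
Area A = 0.0388 m².
P = εσAT⁴ = 0.155 × 5.670×10⁻⁸ × 0.0388 × (1445.15)⁴ = 1.49×10³ W.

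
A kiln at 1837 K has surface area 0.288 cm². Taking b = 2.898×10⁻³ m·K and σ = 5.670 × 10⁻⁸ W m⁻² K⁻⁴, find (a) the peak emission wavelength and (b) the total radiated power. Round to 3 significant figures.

λ_max ≈ 1.58×10³ nm; P ≈ 18.6 W

(a) λ_max = b/T = 2.898×10⁻³/1837 = 1.578×10⁻⁶ m = 1.58×10³ nm.
Area A = 0.288 cm² = 2.88×10⁻⁵ m².
(b) P = σAT⁴ = 5.670×10⁻⁸×2.88×10⁻⁵×(1837)⁴ = 18.6 W.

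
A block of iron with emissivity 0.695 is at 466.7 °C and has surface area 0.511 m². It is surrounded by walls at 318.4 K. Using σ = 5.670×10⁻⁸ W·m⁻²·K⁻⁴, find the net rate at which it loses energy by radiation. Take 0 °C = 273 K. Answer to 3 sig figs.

T = 466.7 °C + 273 = 739.7 K.
Area A = 0.511 m².
Net radiated power P_net = εσA(T⁴ − T₀⁴) = 0.695×5.670×10⁻⁸×0.511×(739.7⁴ − 318.4⁴).
T⁴ − T₀⁴ = 2.99380×10¹¹ − 1.02776×10¹⁰ = 2.89102×10¹¹ K⁴, so P_net = 5.82×10³ W.

Net loss ≈ 5.82×10³ W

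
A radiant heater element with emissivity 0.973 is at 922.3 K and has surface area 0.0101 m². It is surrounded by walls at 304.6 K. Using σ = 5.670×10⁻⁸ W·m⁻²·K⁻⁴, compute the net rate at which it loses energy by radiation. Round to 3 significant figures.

Net loss ≈ 398 W

Area A = 0.0101 m².
Net radiated power P_net = εσA(T⁴ − T₀⁴) = 0.973×5.670×10⁻⁸×0.0101×(922.3⁴ − 304.6⁴).
T⁴ − T₀⁴ = 7.23584×10¹¹ − 8.60834×10⁹ = 7.14976×10¹¹ K⁴, so P_net = 398 W.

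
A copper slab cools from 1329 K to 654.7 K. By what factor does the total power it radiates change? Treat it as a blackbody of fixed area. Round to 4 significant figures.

P₂/P₁ ≈ 0.05889

P ∝ T⁴, so P₂/P₁ = (T₂/T₁)⁴ = (654.7/1329)⁴ = (0.492626)⁴ = 0.05889.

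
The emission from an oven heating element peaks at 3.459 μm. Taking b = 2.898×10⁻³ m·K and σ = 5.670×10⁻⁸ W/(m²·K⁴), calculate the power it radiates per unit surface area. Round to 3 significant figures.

I ≈ 2.79×10⁴ W/m²

Wien's law: T = b/λ_max = 2.898×10⁻³/3.459×10⁻⁶ = 837.814 K.
Then I = σT⁴ = 5.670×10⁻⁸×(837.814)⁴ = 2.79×10⁴ W/m².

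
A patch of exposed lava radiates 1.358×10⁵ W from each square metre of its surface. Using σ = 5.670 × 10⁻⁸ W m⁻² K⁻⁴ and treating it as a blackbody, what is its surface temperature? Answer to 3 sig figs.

I = σT⁴, so T = (I/σ)^(1/4) = (1.358×10⁵/(5.670×10⁻⁸))^(1/4) = 1.24×10³ K.

T ≈ 1.24×10³ K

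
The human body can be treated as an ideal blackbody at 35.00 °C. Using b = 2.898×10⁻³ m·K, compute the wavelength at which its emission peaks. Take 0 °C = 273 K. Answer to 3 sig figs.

λ_max ≈ 9.41 μm

T = 35.00 °C + 273 = 308.00 K.
Wien's displacement law: λ_max = b/T = (2.898×10⁻³ m·K)/(308.00 K) = 9.409×10⁻⁶ m.
That is 9.41 μm, in the infrared range.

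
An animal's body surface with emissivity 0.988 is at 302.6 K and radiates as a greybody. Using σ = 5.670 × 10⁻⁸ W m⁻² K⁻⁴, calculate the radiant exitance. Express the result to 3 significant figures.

Stefan–Boltzmann: I = εσT⁴ = 0.988 × 5.670×10⁻⁸ × (302.6)⁴ = 470 W/m².

I ≈ 470 W/m²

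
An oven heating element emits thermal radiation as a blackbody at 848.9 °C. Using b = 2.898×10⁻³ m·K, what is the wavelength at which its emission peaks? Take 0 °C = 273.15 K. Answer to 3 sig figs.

λ_max ≈ 2.58 μm

T = 848.9 °C + 273.15 = 1122.05 K.
Wien's displacement law: λ_max = b/T = (2.898×10⁻³ m·K)/(1122.05 K) = 2.583×10⁻⁶ m.
That is 2.58 μm, in the infrared range.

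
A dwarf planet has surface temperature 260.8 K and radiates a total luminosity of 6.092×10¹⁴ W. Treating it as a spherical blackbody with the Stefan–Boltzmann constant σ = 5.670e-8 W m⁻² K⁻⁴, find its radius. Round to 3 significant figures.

L = 4πR²σT⁴ ⇒ R = √(L/(4πσT⁴)).
σT⁴ = 262.309 W/m², so R = √(6.092×10¹⁴/(4π×262.309)) = 4.30×10⁵ m.

R ≈ 4.30×10⁵ m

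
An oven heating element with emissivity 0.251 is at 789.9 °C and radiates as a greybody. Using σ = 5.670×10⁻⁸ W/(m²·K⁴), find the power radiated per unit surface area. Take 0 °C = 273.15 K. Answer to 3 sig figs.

T = 789.9 °C + 273.15 = 1063.05 K.
Stefan–Boltzmann: I = εσT⁴ = 0.251 × 5.670×10⁻⁸ × (1063.05)⁴ = 1.82×10⁴ W/m².

I ≈ 1.82×10⁴ W/m²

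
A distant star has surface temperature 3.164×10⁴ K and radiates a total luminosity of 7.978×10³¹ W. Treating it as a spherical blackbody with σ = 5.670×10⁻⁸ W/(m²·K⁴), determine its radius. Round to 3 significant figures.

L = 4πR²σT⁴ ⇒ R = √(L/(4πσT⁴)).
σT⁴ = 5.68236×10¹⁰ W/m², so R = √(7.978×10³¹/(4π×5.68236×10¹⁰)) = 1.06×10¹⁰ m.

R ≈ 1.06×10¹⁰ m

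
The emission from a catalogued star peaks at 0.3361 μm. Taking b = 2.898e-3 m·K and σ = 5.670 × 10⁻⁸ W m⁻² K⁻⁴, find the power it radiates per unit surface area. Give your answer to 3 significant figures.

I ≈ 3.13×10⁸ W/m²

Wien's law: T = b/λ_max = 2.898×10⁻³/3.361×10⁻⁷ = 8622.43 K.
Then I = σT⁴ = 5.670×10⁻⁸×(8622.43)⁴ = 3.13×10⁸ W/m².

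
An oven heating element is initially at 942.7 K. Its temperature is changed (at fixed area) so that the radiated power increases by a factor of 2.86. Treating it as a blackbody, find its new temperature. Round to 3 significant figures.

T₂ ≈ 1.23×10³ K

P ∝ T⁴, so T₂/T₁ = (P₂/P₁)^(1/4) = (2.86)^(1/4) = 1.30044.
T₂ = 942.7 × 1.30044 = 1.23×10³ K.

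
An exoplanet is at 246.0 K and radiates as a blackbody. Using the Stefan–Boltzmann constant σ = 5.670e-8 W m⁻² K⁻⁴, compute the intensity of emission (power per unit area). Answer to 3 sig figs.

Stefan–Boltzmann: I = σT⁴ = 5.670×10⁻⁸ × (246.0)⁴ = 208 W/m².

I ≈ 208 W/m²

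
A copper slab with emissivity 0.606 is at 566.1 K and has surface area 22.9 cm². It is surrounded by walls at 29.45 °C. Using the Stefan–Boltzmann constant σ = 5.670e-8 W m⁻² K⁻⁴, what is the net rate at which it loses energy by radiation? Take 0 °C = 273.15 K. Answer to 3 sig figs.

Net loss ≈ 7.42 W

Surroundings: T = 29.45 °C + 273.15 = 302.60 K.
Area A = 22.9 cm² = 2.29×10⁻³ m².
Net radiated power P_net = εσA(T⁴ − T₀⁴) = 0.606×5.670×10⁻⁸×2.29×10⁻³×(566.1⁴ − 302.60⁴).
T⁴ − T₀⁴ = 1.02701×10¹¹ − 8.38447×10⁹ = 9.43165×10¹⁰ K⁴, so P_net = 7.42 W.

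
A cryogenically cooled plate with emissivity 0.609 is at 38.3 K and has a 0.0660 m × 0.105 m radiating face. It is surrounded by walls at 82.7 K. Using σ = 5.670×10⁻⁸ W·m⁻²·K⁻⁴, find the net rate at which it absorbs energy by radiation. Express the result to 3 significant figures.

Net gain ≈ 0.0107 W

Area A = 0.0660 × 0.105 = 6.93×10⁻³ m².
Net radiated power P_net = εσA(T⁴ − T₀⁴) = 0.609×5.670×10⁻⁸×6.93×10⁻³×(38.3⁴ − 82.7⁴).
T⁴ − T₀⁴ = 2.15177×10⁶ − 4.67759×10⁷ = -4.46241×10⁷ K⁴, so P_net = -0.0107 W — negative, meaning a net gain of 0.0107 W.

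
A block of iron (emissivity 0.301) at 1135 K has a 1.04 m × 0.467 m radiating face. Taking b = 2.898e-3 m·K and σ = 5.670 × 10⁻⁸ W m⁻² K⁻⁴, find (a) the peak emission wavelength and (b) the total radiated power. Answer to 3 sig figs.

λ_max ≈ 2.55×10³ nm; P ≈ 1.38×10⁴ W

(a) λ_max = b/T = 2.898×10⁻³/1135 = 2.553×10⁻⁶ m = 2.55×10³ nm.
Area A = 1.04 × 0.467 = 0.48568 m².
(b) P = εσAT⁴ = 0.301×5.670×10⁻⁸×0.48568×(1135)⁴ = 1.38×10⁴ W.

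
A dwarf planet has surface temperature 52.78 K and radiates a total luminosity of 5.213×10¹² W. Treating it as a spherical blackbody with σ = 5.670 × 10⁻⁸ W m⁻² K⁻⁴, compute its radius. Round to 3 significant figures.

R ≈ 9.71×10⁵ m

L = 4πR²σT⁴ ⇒ R = √(L/(4πσT⁴)).
σT⁴ = 0.440008 W/m², so R = √(5.213×10¹²/(4π×0.440008)) = 9.71×10⁵ m.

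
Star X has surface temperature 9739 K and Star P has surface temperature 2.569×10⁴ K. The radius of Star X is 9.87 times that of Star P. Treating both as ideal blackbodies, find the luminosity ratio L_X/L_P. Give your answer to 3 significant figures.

L_X/L_P ≈ 2.01

L ∝ R²T⁴, so L_X/L_P = (R_X/R_P)²(T_X/T_P)⁴ = (9.87)² × (9739/2.569×10⁴)⁴ = 97.4169 × 0.0206539 = 2.01.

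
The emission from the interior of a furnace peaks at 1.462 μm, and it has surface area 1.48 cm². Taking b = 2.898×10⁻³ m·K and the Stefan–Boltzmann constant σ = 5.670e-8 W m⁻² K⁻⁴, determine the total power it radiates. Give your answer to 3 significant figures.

Wien's law: T = b/λ_max = 2.898×10⁻³/1.462×10⁻⁶ = 1982.22 K.
Area A = 1.48 cm² = 1.48×10⁻⁴ m².
Then P = σAT⁴ = 5.670×10⁻⁸×1.48×10⁻⁴×(1982.22)⁴ = 130 W.

P ≈ 130 W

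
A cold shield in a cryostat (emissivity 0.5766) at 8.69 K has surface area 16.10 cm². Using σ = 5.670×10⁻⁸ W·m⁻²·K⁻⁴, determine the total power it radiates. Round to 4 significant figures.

Area A = 16.10 cm² = 1.610×10⁻³ m².
P = εσAT⁴ = 0.5766 × 5.670×10⁻⁸ × 1.610×10⁻³ × (8.69)⁴ = 3.002×10⁻⁷ W.

P ≈ 3.002×10⁻⁷ W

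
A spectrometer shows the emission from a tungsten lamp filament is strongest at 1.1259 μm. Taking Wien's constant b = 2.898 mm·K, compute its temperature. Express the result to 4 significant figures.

T ≈ 2574 K

Wien's law gives T = b/λ_max = (2.898×10⁻³ m·K)/(1.1259×10⁻⁶ m) = 2574 K.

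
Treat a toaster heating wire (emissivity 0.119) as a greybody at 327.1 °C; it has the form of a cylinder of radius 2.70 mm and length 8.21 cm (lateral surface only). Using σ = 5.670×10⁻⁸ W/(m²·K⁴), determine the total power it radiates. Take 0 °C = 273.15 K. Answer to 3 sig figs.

T = 327.1 °C + 273.15 = 600.25 K.
Lateral area A = 2πrL = 2π×2.70×10⁻³×0.0821 = 1.39279×10⁻³ m².
P = εσAT⁴ = 0.119 × 5.670×10⁻⁸ × 1.39279×10⁻³ × (600.25)⁴ = 1.22 W.

P ≈ 1.22 W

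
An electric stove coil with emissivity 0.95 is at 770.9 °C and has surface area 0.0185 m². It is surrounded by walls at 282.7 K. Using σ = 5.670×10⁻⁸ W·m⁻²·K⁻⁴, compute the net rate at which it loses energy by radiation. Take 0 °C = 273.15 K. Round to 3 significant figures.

T = 770.9 °C + 273.15 = 1044.05 K.
Area A = 0.0185 m².
Net radiated power P_net = εσA(T⁴ − T₀⁴) = 0.95×5.670×10⁻⁸×0.0185×(1044.05⁴ − 282.7⁴).
T⁴ − T₀⁴ = 1.18819×10¹² − 6.38709×10⁹ = 1.18180×10¹² K⁴, so P_net = 1.18×10³ W.

Net loss ≈ 1.18×10³ W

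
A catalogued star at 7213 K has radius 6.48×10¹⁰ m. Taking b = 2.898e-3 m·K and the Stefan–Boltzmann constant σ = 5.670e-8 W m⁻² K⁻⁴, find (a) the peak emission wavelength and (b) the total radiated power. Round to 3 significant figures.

λ_max ≈ 0.402 μm; P ≈ 8.10×10³⁰ W

(a) λ_max = b/T = 2.898×10⁻³/7213 = 4.018×10⁻⁷ m = 0.402 μm.
Surface area A = 4πR² = 4π(6.48×10¹⁰ m)² = 5.27667×10²² m².
(b) P = σAT⁴ = 5.670×10⁻⁸×5.27667×10²²×(7213)⁴ = 8.10×10³⁰ W.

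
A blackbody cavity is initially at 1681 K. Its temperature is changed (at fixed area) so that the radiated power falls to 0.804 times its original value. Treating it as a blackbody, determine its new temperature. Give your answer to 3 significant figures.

T₂ ≈ 1.59×10³ K

P ∝ T⁴, so T₂/T₁ = (P₂/P₁)^(1/4) = (0.804)^(1/4) = 0.946922.
T₂ = 1681 × 0.946922 = 1.59×10³ K.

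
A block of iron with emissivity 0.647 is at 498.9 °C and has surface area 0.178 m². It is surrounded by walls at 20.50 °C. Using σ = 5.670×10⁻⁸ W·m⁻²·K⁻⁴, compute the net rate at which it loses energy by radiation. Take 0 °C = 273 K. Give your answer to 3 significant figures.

Net loss ≈ 2.27×10³ W

T = 498.9 °C + 273 = 771.9 K.
Surroundings: T = 20.50 °C + 273 = 293.50 K.
Area A = 0.178 m².
Net radiated power P_net = εσA(T⁴ − T₀⁴) = 0.647×5.670×10⁻⁸×0.178×(771.9⁴ − 293.50⁴).
T⁴ − T₀⁴ = 3.55013×10¹¹ − 7.42049×10⁹ = 3.47593×10¹¹ K⁴, so P_net = 2.27×10³ W.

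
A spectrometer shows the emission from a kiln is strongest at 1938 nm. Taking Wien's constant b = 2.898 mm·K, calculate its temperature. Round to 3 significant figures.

Wien's law gives T = b/λ_max = (2.898×10⁻³ m·K)/(1.938×10⁻⁶ m) = 1.50×10³ K.

T ≈ 1.50×10³ K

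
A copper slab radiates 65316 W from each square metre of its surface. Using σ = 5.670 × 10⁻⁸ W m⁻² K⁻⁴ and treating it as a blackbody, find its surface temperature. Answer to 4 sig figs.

I = σT⁴, so T = (I/σ)^(1/4) = (65316/(5.670×10⁻⁸))^(1/4) = 1036 K.

T ≈ 1036 K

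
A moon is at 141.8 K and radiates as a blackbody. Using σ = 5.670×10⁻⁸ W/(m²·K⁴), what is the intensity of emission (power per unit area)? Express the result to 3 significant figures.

I ≈ 22.9 W/m²

Stefan–Boltzmann: I = σT⁴ = 5.670×10⁻⁸ × (141.8)⁴ = 22.9 W/m².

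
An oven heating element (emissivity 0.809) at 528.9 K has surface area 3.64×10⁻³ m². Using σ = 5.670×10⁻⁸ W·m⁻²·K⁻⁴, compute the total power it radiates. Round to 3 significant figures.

P ≈ 13.1 W

Area A = 3.64×10⁻³ m².
P = εσAT⁴ = 0.809 × 5.670×10⁻⁸ × 3.64×10⁻³ × (528.9)⁴ = 13.1 W.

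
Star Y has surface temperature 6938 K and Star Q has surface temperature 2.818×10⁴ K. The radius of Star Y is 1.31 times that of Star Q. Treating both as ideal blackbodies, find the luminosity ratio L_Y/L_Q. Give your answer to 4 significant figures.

L_Y/L_Q ≈ 6.305×10⁻³

L ∝ R²T⁴, so L_Y/L_Q = (R_Y/R_Q)²(T_Y/T_Q)⁴ = (1.31)² × (6938/2.818×10⁴)⁴ = 1.7161 × 3.67429×10⁻³ = 6.305×10⁻³.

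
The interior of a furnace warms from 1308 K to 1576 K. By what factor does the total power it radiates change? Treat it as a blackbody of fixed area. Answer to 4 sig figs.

P ∝ T⁴, so P₂/P₁ = (T₂/T₁)⁴ = (1576/1308)⁴ = (1.20489)⁴ = 2.108.

P₂/P₁ ≈ 2.108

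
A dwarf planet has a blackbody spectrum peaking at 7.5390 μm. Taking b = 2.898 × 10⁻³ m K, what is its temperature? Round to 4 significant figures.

T ≈ 384.4 K

Wien's law gives T = b/λ_max = (2.898×10⁻³ m·K)/(7.5390×10⁻⁶ m) = 384.4 K.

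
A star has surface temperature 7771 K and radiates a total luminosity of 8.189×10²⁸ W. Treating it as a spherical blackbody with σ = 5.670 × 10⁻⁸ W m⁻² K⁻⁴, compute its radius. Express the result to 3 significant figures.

L = 4πR²σT⁴ ⇒ R = √(L/(4πσT⁴)).
σT⁴ = 2.06772×10⁸ W/m², so R = √(8.189×10²⁸/(4π×2.06772×10⁸)) = 5.61×10⁹ m.

R ≈ 5.61×10⁹ m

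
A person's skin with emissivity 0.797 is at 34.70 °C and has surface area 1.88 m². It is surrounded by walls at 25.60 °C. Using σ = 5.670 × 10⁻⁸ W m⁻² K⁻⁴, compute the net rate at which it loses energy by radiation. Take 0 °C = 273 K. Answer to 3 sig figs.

Net loss ≈ 86.2 W

T = 34.70 °C + 273 = 307.70 K.
Surroundings: T = 25.60 °C + 273 = 298.60 K.
Area A = 1.88 m².
Net radiated power P_net = εσA(T⁴ − T₀⁴) = 0.797×5.670×10⁻⁸×1.88×(307.70⁴ − 298.60⁴).
T⁴ − T₀⁴ = 8.96417×10⁹ − 7.94986×10⁹ = 1.01431×10⁹ K⁴, so P_net = 86.2 W.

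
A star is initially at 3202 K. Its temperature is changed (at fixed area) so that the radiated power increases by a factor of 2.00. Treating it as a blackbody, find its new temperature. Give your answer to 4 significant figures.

T₂ ≈ 3808 K

P ∝ T⁴, so T₂/T₁ = (P₂/P₁)^(1/4) = (2.00)^(1/4) = 1.18921.
T₂ = 3202 × 1.18921 = 3808 K.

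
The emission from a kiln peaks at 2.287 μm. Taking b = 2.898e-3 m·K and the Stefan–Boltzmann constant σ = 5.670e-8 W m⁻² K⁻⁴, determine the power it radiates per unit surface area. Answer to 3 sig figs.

I ≈ 1.46×10⁵ W/m²

Wien's law: T = b/λ_max = 2.898×10⁻³/2.287×10⁻⁶ = 1267.16 K.
Then I = σT⁴ = 5.670×10⁻⁸×(1267.16)⁴ = 1.46×10⁵ W/m².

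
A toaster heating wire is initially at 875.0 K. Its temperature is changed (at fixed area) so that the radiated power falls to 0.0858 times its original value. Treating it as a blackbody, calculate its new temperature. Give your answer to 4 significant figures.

T₂ ≈ 473.6 K

P ∝ T⁴, so T₂/T₁ = (P₂/P₁)^(1/4) = (0.0858)^(1/4) = 0.541217.
T₂ = 875.0 × 0.541217 = 473.6 K.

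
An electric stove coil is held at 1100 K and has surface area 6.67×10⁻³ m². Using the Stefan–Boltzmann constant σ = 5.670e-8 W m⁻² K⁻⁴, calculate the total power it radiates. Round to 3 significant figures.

Area A = 6.67×10⁻³ m².
P = σAT⁴ = 5.670×10⁻⁸ × 6.67×10⁻³ × (1100)⁴ = 554 W.

P ≈ 554 W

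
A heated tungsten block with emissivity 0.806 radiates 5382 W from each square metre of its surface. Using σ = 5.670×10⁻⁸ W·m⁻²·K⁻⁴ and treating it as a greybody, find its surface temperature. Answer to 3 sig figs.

T ≈ 586 K

I = εσT⁴, so T = (I/εσ)^(1/4) = (5382/(0.806×5.670×10⁻⁸))^(1/4) = 586 K.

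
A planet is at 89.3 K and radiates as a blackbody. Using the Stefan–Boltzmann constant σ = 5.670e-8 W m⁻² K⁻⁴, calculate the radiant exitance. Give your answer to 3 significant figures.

I ≈ 3.61 W/m²

Stefan–Boltzmann: I = σT⁴ = 5.670×10⁻⁸ × (89.3)⁴ = 3.61 W/m².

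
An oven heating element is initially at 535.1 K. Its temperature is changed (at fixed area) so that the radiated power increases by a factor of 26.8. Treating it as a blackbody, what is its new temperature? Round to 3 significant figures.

T₂ ≈ 1.22×10³ K

P ∝ T⁴, so T₂/T₁ = (P₂/P₁)^(1/4) = (26.8)^(1/4) = 2.27527.
T₂ = 535.1 × 2.27527 = 1.22×10³ K.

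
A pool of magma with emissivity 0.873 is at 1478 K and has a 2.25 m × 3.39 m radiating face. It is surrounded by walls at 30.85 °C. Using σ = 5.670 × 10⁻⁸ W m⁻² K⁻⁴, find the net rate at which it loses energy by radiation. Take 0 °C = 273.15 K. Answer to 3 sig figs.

Net loss ≈ 1.80×10⁶ W

Surroundings: T = 30.85 °C + 273.15 = 304.00 K.
Area A = 2.25 × 3.39 = 7.6275 m².
Net radiated power P_net = εσA(T⁴ − T₀⁴) = 0.873×5.670×10⁻⁸×7.6275×(1478⁴ − 304.00⁴).
T⁴ − T₀⁴ = 4.77197×10¹² − 8.54072×10⁹ = 4.76343×10¹² K⁴, so P_net = 1.80×10⁶ W.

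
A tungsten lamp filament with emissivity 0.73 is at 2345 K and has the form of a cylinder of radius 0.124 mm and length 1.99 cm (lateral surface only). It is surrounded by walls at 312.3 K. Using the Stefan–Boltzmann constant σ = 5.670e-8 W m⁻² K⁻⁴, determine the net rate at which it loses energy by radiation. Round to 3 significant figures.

Net loss ≈ 19.4 W

Lateral area A = 2πrL = 2π×1.24×10⁻⁴×0.0199 = 1.55044×10⁻⁵ m².
Net radiated power P_net = εσA(T⁴ − T₀⁴) = 0.73×5.670×10⁻⁸×1.55044×10⁻⁵×(2345⁴ − 312.3⁴).
T⁴ − T₀⁴ = 3.02393×10¹³ − 9.51235×10⁹ = 3.02298×10¹³ K⁴, so P_net = 19.4 W.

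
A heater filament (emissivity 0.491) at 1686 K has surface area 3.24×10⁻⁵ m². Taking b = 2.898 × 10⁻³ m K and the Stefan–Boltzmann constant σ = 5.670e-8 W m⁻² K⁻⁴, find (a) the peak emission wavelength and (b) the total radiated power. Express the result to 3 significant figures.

λ_max ≈ 1.72×10³ nm; P ≈ 7.29 W

(a) λ_max = b/T = 2.898×10⁻³/1686 = 1.719×10⁻⁶ m = 1.72×10³ nm.
Area A = 3.24×10⁻⁵ m².
(b) P = εσAT⁴ = 0.491×5.670×10⁻⁸×3.24×10⁻⁵×(1686)⁴ = 7.29 W.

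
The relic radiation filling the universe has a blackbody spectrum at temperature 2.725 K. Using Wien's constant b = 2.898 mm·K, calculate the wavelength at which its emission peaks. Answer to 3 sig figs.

Wien's displacement law: λ_max = b/T = (2.898×10⁻³ m·K)/(2.725 K) = 1.063×10⁻³ m.
That is 1.06 mm, in the microwave range.

λ_max ≈ 1.06 mm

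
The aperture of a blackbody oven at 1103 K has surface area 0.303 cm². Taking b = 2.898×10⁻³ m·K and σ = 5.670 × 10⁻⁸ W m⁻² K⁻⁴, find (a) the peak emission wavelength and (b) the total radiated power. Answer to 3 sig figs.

(a) λ_max = b/T = 2.898×10⁻³/1103 = 2.627×10⁻⁶ m = 2.63 μm.
Area A = 0.303 cm² = 3.03×10⁻⁵ m².
(b) P = σAT⁴ = 5.670×10⁻⁸×3.03×10⁻⁵×(1103)⁴ = 2.54 W.

λ_max ≈ 2.63 μm; P ≈ 2.54 W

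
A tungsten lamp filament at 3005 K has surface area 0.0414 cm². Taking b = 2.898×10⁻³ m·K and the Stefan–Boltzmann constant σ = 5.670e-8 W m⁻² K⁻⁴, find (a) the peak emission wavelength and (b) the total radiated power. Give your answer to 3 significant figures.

(a) λ_max = b/T = 2.898×10⁻³/3005 = 9.644×10⁻⁷ m = 0.964 μm.
Area A = 0.0414 cm² = 4.14×10⁻⁶ m².
(b) P = σAT⁴ = 5.670×10⁻⁸×4.14×10⁻⁶×(3005)⁴ = 19.1 W.

λ_max ≈ 0.964 μm; P ≈ 19.1 W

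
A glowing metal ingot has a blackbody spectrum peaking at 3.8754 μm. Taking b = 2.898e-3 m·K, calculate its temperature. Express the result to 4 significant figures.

Wien's law gives T = b/λ_max = (2.898×10⁻³ m·K)/(3.8754×10⁻⁶ m) = 747.8 K.

T ≈ 747.8 K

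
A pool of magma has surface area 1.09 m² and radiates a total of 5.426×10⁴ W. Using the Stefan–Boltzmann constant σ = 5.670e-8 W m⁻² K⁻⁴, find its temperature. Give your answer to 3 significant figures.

Area A = 1.09 m².
P = σAT⁴ ⇒ T = (P/(σA))^(1/4) = (5.426×10⁴/(5.670×10⁻⁸×1.09))^(1/4) = 968 K.

T ≈ 968 K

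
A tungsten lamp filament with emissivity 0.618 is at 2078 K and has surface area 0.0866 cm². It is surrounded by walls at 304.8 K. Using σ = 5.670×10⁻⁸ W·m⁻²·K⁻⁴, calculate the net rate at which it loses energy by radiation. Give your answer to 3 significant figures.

Area A = 0.0866 cm² = 8.66×10⁻⁶ m².
Net radiated power P_net = εσA(T⁴ − T₀⁴) = 0.618×5.670×10⁻⁸×8.66×10⁻⁶×(2078⁴ − 304.8⁴).
T⁴ − T₀⁴ = 1.86458×10¹³ − 8.63097×10⁹ = 1.86372×10¹³ K⁴, so P_net = 5.66 W.

Net loss ≈ 5.66 W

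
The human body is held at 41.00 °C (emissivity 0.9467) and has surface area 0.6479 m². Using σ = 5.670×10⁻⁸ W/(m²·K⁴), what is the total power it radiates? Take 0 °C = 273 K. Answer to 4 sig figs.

P ≈ 338.1 W

T = 41.00 °C + 273 = 314.00 K.
Area A = 0.6479 m².
P = εσAT⁴ = 0.9467 × 5.670×10⁻⁸ × 0.6479 × (314.00)⁴ = 338.1 W.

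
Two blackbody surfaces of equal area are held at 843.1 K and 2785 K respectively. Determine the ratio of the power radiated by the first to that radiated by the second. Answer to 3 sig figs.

P₁/P₂ ≈ 8.40×10⁻³

With equal areas, P₁/P₂ = (T₁/T₂)⁴ = (843.1/2785)⁴ = 8.40×10⁻³.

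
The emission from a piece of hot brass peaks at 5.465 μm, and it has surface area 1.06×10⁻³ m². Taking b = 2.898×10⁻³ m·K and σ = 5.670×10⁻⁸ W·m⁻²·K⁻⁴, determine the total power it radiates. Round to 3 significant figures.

P ≈ 4.75 W

Wien's law: T = b/λ_max = 2.898×10⁻³/5.465×10⁻⁶ = 530.284 K.
Area A = 1.06×10⁻³ m².
Then P = σAT⁴ = 5.670×10⁻⁸×1.06×10⁻³×(530.284)⁴ = 4.75 W.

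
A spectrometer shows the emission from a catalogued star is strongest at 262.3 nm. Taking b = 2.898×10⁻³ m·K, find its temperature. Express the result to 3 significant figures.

T ≈ 1.10×10⁴ K

Wien's law gives T = b/λ_max = (2.898×10⁻³ m·K)/(2.623×10⁻⁷ m) = 1.10×10⁴ K.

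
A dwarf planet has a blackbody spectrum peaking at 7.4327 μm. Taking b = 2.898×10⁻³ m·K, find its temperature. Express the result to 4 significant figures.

T ≈ 389.9 K

Wien's law gives T = b/λ_max = (2.898×10⁻³ m·K)/(7.4327×10⁻⁶ m) = 389.9 K.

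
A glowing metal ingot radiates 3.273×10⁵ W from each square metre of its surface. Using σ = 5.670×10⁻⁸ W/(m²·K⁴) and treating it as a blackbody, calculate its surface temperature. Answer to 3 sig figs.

T ≈ 1.55×10³ K

I = σT⁴, so T = (I/σ)^(1/4) = (3.273×10⁵/(5.670×10⁻⁸))^(1/4) = 1.55×10³ K.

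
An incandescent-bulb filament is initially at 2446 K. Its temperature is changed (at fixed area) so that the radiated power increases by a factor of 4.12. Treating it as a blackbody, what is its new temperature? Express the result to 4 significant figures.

T₂ ≈ 3485 K

P ∝ T⁴, so T₂/T₁ = (P₂/P₁)^(1/4) = (4.12)^(1/4) = 1.42470.
T₂ = 2446 × 1.42470 = 3485 K.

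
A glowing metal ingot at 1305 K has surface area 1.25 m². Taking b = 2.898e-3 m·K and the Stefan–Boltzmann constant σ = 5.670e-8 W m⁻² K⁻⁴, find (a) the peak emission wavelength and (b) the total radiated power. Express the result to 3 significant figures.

(a) λ_max = b/T = 2.898×10⁻³/1305 = 2.221×10⁻⁶ m = 2.22 μm.
Area A = 1.25 m².
(b) P = σAT⁴ = 5.670×10⁻⁸×1.25×(1305)⁴ = 2.06×10⁵ W.

λ_max ≈ 2.22 μm; P ≈ 2.06×10⁵ W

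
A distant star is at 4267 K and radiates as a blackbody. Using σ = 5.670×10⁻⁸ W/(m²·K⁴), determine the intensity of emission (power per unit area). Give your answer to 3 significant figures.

Stefan–Boltzmann: I = σT⁴ = 5.670×10⁻⁸ × (4267)⁴ = 1.88×10⁷ W/m².

I ≈ 1.88×10⁷ W/m²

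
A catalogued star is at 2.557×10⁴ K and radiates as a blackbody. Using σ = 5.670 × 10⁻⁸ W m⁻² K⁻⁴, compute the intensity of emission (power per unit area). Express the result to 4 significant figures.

Stefan–Boltzmann: I = σT⁴ = 5.670×10⁻⁸ × (2.557×10⁴)⁴ = 2.424×10¹⁰ W/m².

I ≈ 2.424×10¹⁰ W/m²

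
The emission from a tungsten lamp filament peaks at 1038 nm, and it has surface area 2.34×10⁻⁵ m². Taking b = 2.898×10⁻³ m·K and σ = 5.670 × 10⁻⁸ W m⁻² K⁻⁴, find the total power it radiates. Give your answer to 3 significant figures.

P ≈ 80.6 W

Wien's law: T = b/λ_max = 2.898×10⁻³/1.038×10⁻⁶ = 2791.91 K.
Area A = 2.34×10⁻⁵ m².
Then P = σAT⁴ = 5.670×10⁻⁸×2.34×10⁻⁵×(2791.91)⁴ = 80.6 W.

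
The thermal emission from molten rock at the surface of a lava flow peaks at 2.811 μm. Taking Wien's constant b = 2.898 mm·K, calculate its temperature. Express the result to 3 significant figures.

Wien's law gives T = b/λ_max = (2.898×10⁻³ m·K)/(2.811×10⁻⁶ m) = 1.03×10³ K.

T ≈ 1.03×10³ K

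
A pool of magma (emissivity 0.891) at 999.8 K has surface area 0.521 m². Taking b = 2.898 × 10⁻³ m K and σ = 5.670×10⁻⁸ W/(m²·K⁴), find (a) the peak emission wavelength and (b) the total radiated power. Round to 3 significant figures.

(a) λ_max = b/T = 2.898×10⁻³/999.8 = 2.899×10⁻⁶ m = 2.90×10³ nm.
Area A = 0.521 m².
(b) P = εσAT⁴ = 0.891×5.670×10⁻⁸×0.521×(999.8)⁴ = 2.63×10⁴ W.

λ_max ≈ 2.90×10³ nm; P ≈ 2.63×10⁴ W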